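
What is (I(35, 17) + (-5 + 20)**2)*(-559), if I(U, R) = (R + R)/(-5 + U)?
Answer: -1896128/15 ≈ -1.2641e+5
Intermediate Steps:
I(U, R) = 2*R/(-5 + U) (I(U, R) = (2*R)/(-5 + U) = 2*R/(-5 + U))
(I(35, 17) + (-5 + 20)**2)*(-559) = (2*17/(-5 + 35) + (-5 + 20)**2)*(-559) = (2*17/30 + 15**2)*(-559) = (2*17*(1/30) + 225)*(-559) = (17/15 + 225)*(-559) = (3392/15)*(-559) = -1896128/15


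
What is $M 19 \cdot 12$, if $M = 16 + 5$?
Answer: $4788$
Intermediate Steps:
$M = 21$
$M 19 \cdot 12 = 21 \cdot 19 \cdot 12 = 399 \cdot 12 = 4788$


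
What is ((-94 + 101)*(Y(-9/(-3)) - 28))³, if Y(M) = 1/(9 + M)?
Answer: -12895213625/1728 ≈ -7.4625e+6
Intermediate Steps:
((-94 + 101)*(Y(-9/(-3)) - 28))³ = ((-94 + 101)*(1/(9 - 9/(-3)) - 28))³ = (7*(1/(9 - 9*(-⅓)) - 28))³ = (7*(1/(9 + 3) - 28))³ = (7*(1/12 - 28))³ = (7*(-335/12))³ = (-2345/12)³ = -12895213625/1728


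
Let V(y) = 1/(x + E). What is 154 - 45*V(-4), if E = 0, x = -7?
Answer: 1123/7 ≈ 160.43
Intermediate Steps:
V(y) = -⅐ (V(y) = 1/(-7 + 0) = 1/(-7) = -⅐)
154 - 45*V(-4) = 154 - 45*(-⅐) = 154 + 45/7 = 1123/7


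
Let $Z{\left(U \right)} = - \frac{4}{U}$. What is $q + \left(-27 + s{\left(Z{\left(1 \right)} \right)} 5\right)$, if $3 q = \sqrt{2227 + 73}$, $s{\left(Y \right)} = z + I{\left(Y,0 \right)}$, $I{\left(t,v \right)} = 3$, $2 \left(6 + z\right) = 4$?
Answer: $-32 + \frac{10 \sqrt{23}}{3} \approx -16.014$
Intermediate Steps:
$z = -4$ ($z = -6 + \frac{1}{2} \cdot 4 = -6 + 2 = -4$)
$s{\left(Y \right)} = -1$ ($s{\left(Y \right)} = -4 + 3 = -1$)
$q = \frac{10 \sqrt{23}}{3}$ ($q = \frac{\sqrt{2227 + 73}}{3} = \frac{\sqrt{2300}}{3} = \frac{10 \sqrt{23}}{3} \approx 15.986$)
$q + \left(-27 + s{\left(Z{\left(1 \right)} \right)} 5\right) = \frac{10 \sqrt{23}}{3} - 32 = -32 + \frac{10 \sqrt{23}}{3}$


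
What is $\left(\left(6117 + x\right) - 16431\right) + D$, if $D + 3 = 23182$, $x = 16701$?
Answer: $29566$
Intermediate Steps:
$D = 23179$ ($D = -3 + 23182 = 23179$)
$\left(\left(6117 + x\right) - 16431\right) + D = \left(\left(6117 + 16701\right) - 16431\right) + 23179 = \left(22818 - 16431\right) + 23179 = 6387 + 23179 = 29566$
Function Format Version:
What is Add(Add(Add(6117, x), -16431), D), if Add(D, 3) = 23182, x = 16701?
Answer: 29566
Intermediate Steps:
D = 23179 (D = Add(-3, 23182) = 23179)
Add(Add(Add(6117, x), -16431), D) = Add(Add(Add(6117, 16701), -16431), 23179) = Add(Add(22818, -16431), 23179) = Add(6387, 23179) = 29566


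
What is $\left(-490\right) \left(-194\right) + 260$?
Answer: $95320$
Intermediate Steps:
$\left(-490\right) \left(-194\right) + 260 = 95060 + 260 = 95320$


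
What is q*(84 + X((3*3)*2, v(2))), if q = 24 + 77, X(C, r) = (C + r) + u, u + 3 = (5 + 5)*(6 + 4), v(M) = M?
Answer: 20301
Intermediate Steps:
u = 97 (u = -3 + (5 + 5)*(6 + 4) = -3 + 10*10 = -3 + 100 = 97)
X(C, r) = 97 + C + r (X(C, r) = (C + r) + 97 = 97 + C + r)
q = 101
q*(84 + X((3*3)*2, v(2))) = 101*(84 + (97 + (3*3)*2 + 2)) = 101*(84 + (97 + 9*2 + 2)) = 101*(84 + (97 + 18 + 2)) = 101*(84 + 117) = 101*201 = 20301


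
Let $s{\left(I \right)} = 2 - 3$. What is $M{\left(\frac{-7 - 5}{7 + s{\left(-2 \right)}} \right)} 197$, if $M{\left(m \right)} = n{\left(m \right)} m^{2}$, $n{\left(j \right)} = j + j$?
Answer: $-3152$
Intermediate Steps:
$n{\left(j \right)} = 2 j$
$s{\left(I \right)} = -1$
$M{\left(m \right)} = 2 m^{3}$ ($M{\left(m \right)} = 2 m m^{2} = 2 m^{3}$)
$M{\left(\frac{-7 - 5}{7 + s{\left(-2 \right)}} \right)} 197 = 2 \left(\frac{-7 - 5}{7 - 1}\right)^{3} \cdot 197 = 2 \left(- \frac{12}{6}\right)^{3} \cdot 197 = 2 \left(\left(-12\right) \frac{1}{6}\right)^{3} \cdot 197 = 2 \left(-2\right)^{3} \cdot 197 = 2 \left(-8\right) 197 = \left(-16\right) 197 = -3152$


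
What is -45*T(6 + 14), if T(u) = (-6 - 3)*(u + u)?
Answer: 16200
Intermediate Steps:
T(u) = -18*u
-45*T(6 + 14) = -(-810)*(6 + 14) = -(-810)*20 = -45*(-360) = 16200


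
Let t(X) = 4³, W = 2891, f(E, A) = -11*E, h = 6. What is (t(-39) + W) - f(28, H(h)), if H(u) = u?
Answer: 3263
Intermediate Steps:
t(X) = 64
(t(-39) + W) - f(28, H(h)) = (64 + 2891) - (-11)*28 = 2955 - 1*(-308) = 2955 + 308 = 3263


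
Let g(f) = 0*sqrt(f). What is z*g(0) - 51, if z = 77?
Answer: -51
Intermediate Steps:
g(f) = 0
z*g(0) - 51 = 77*0 - 51 = 0 - 51 = -51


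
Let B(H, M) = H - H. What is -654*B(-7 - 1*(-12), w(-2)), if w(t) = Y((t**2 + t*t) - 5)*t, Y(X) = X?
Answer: 0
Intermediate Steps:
w(t) = t*(-5 + 2*t**2) (w(t) = ((t**2 + t*t) - 5)*t = ((t**2 + t**2) - 5)*t = (2*t**2 - 5)*t = (-5 + 2*t**2)*t = t*(-5 + 2*t**2))
B(H, M) = 0
-654*B(-7 - 1*(-12), w(-2)) = -654*0 = 0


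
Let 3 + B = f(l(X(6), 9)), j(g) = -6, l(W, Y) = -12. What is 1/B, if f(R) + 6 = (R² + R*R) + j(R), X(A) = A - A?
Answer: 1/273 ≈ 0.0036630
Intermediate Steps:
X(A) = 0
f(R) = -12 + 2*R² (f(R) = -6 + ((R² + R*R) - 6) = -6 + ((R² + R²) - 6) = -6 + (2*R² - 6) = -6 + (-6 + 2*R²) = -12 + 2*R²)
B = 273 (B = -3 + (-12 + 2*(-12)²) = -3 + (-12 + 2*144) = -3 + (-12 + 288) = -3 + 276 = 273)
1/B = 1/273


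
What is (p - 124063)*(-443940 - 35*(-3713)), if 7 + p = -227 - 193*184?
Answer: 50177628865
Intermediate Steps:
p = -35746 (p = -7 + (-227 - 193*184) = -7 + (-227 - 35512) = -7 - 35739 = -35746)
(p - 124063)*(-443940 - 35*(-3713)) = (-35746 - 124063)*(-443940 - 35*(-3713)) = -159809*(-443940 + 129955) = -159809*(-313985) = 50177628865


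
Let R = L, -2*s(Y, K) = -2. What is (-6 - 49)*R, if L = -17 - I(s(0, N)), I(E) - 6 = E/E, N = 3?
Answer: 1320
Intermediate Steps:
s(Y, K) = 1 (s(Y, K) = -1/2*(-2) = 1)
I(E) = 7 (I(E) = 6 + E/E = 6 + 1 = 7)
L = -24 (L = -17 - 1*7 = -17 - 7 = -24)
R = -24
(-6 - 49)*R = (-6 - 49)*(-24) = -55*(-24) = 1320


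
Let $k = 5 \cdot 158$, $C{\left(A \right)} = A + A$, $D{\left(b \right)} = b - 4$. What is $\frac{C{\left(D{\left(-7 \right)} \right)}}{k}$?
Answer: $- \frac{11}{395} \approx -0.027848$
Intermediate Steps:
$D{\left(b \right)} = -4 + b$
$C{\left(A \right)} = 2 A$
$k = 790$
$\frac{C{\left(D{\left(-7 \right)} \right)}}{k} = \frac{2 \left(-4 - 7\right)}{790} = 2 \left(-11\right) \frac{1}{790} = \left(-22\right) \frac{1}{790} = - \frac{11}{395}$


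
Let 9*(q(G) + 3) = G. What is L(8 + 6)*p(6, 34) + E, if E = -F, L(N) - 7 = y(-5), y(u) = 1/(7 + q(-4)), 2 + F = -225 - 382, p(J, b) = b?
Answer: 13705/16 ≈ 856.56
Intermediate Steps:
q(G) = -3 + G/9
F = -609 (F = -2 + (-225 - 382) = -2 - 607 = -609)
y(u) = 9/32 (y(u) = 1/(7 + (-3 + (⅑)*(-4))) = 1/(7 + (-3 - 4/9)) = 1/(7 - 31/9) = 1/(32/9) = 9/32)
L(N) = 233/32 (L(N) = 7 + 9/32 = 233/32)
E = 609 (E = -1*(-609) = 609)
L(8 + 6)*p(6, 34) + E = (233/32)*34 + 609 = 3961/16 + 609 = 13705/16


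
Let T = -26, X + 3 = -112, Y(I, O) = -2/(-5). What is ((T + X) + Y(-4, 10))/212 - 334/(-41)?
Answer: 325217/43460 ≈ 7.4831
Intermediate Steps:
Y(I, O) = ⅖ (Y(I, O) = -2*(-⅕) = ⅖)
X = -115 (X = -3 - 112 = -115)
((T + X) + Y(-4, 10))/212 - 334/(-41) = ((-26 - 115) + ⅖)/212 - 334/(-41) = (-141 + ⅖)*(1/212) - 334*(-1/41) = -703/5*1/212 + 334/41 = -703/1060 + 334/41 = 325217/43460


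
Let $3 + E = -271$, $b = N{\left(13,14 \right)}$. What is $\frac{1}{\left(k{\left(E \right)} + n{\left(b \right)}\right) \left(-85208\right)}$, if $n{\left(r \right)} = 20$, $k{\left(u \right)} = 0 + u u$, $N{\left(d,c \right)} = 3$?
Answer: $- \frac{1}{6398779968} \approx -1.5628 \cdot 10^{-10}$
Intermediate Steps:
$b = 3$
$E = -274$ ($E = -3 - 271 = -274$)
$k{\left(u \right)} = u^{2}$ ($k{\left(u \right)} = 0 + u^{2} = u^{2}$)
$\frac{1}{\left(k{\left(E \right)} + n{\left(b \right)}\right) \left(-85208\right)} = \frac{1}{\left(\left(-274\right)^{2} + 20\right) \left(-85208\right)} = \frac{1}{75076 + 20} \left(- \frac{1}{85208}\right) = \frac{1}{75096} \left(- \frac{1}{85208}\right) = - \frac{1}{6398779968}$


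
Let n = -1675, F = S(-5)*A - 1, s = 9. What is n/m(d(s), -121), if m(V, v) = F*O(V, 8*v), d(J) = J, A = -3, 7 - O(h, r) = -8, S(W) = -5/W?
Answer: 335/12 ≈ 27.917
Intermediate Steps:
O(h, r) = 15 (O(h, r) = 7 - 1*(-8) = 7 + 8 = 15)
F = -4 (F = -5/(-5)*(-3) - 1 = -5*(-⅕)*(-3) - 1 = 1*(-3) - 1 = -3 - 1 = -4)
m(V, v) = -60 (m(V, v) = -4*15 = -60)
n/m(d(s), -121) = -1675/(-60) = -1675*(-1/60) = 335/12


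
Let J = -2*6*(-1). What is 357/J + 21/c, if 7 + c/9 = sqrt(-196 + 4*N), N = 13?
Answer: 68705/2316 - 28*I/193 ≈ 29.665 - 0.14508*I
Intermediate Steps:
J = 12 (J = -12*(-1) = 12)
c = -63 + 108*I (c = -63 + 9*sqrt(-196 + 4*13) = -63 + 9*sqrt(-196 + 52) = -63 + 9*sqrt(-144) = -63 + 9*(12*I) = -63 + 108*I ≈ -63.0 + 108.0*I)
357/J + 21/c = 357/12 + 21/(-63 + 108*I) = 357*(1/12) + 21*((-63 - 108*I)/15633) = 119/4 + 7*(-63 - 108*I)/5211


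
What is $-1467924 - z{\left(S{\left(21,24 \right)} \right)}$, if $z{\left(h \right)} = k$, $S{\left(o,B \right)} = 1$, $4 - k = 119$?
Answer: $-1467809$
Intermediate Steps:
$k = -115$ ($k = 4 - 119 = -115$)
$z{\left(h \right)} = -115$
$-1467924 - z{\left(S{\left(21,24 \right)} \right)} = -1467924 - -115 = -1467924 + 115 = -1467809$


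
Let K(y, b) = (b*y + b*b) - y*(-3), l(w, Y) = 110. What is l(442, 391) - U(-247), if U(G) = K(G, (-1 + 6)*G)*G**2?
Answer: -111617734651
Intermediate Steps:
K(y, b) = b**2 + 3*y + b*y (K(y, b) = (b*y + b**2) - (-3)*y = (b**2 + b*y) + 3*y = b**2 + 3*y + b*y)
U(G) = G**2*(3*G + 30*G**2) (U(G) = (((-1 + 6)*G)**2 + 3*G + ((-1 + 6)*G)*G)*G**2 = ((5*G)**2 + 3*G + (5*G)*G)*G**2 = (25*G**2 + 3*G + 5*G**2)*G**2 = (3*G + 30*G**2)*G**2 = G**2*(3*G + 30*G**2))
l(442, 391) - U(-247) = 110 - (-247)**3*(3 + 30*(-247)) = 110 - (-15069223)*(3 - 7410) = 110 - (-15069223)*(-7407) = 110 - 1*111617734761 = 110 - 111617734761 = -111617734651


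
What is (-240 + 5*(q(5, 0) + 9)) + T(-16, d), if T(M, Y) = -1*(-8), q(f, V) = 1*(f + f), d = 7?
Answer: -137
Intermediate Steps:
q(f, V) = 2*f (q(f, V) = 1*(2*f) = 2*f)
T(M, Y) = 8
(-240 + 5*(q(5, 0) + 9)) + T(-16, d) = (-240 + 5*(2*5 + 9)) + 8 = (-240 + 5*(10 + 9)) + 8 = (-240 + 5*19) + 8 = (-240 + 95) + 8 = -145 + 8 = -137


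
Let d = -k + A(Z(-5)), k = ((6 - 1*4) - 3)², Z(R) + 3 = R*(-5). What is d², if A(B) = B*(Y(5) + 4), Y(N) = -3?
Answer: 441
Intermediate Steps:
Z(R) = -3 - 5*R (Z(R) = -3 + R*(-5) = -3 - 5*R)
A(B) = B (A(B) = B*(-3 + 4) = B*1 = B)
k = 1 (k = ((6 - 4) - 3)² = (2 - 3)² = (-1)² = 1)
d = 21 (d = -1*1 + (-3 - 5*(-5)) = -1 + (-3 + 25) = -1 + 22 = 21)
d² = 21² = 441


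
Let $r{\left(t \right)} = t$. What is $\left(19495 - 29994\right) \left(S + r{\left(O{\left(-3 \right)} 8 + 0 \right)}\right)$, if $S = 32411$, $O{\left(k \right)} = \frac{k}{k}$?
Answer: $-340367081$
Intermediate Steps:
$O{\left(k \right)} = 1$
$\left(19495 - 29994\right) \left(S + r{\left(O{\left(-3 \right)} 8 + 0 \right)}\right) = \left(19495 - 29994\right) \left(32411 + \left(1 \cdot 8 + 0\right)\right) = - 10499 \left(32411 + \left(8 + 0\right)\right) = - 10499 \left(32411 + 8\right) = \left(-10499\right) 32419 = -340367081$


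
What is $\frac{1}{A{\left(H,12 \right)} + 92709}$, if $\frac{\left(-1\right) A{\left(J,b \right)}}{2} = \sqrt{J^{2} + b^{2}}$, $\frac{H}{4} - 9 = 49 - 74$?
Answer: $\frac{92709}{8594941721} + \frac{8 \sqrt{265}}{8594941721} \approx 1.0802 \cdot 10^{-5}$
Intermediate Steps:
$H = -64$ ($H = 36 + 4 \left(49 - 74\right) = 36 + 4 \left(-25\right) = 36 - 100 = -64$)
$A{\left(J,b \right)} = - 2 \sqrt{J^{2} + b^{2}}$
$\frac{1}{A{\left(H,12 \right)} + 92709} = \frac{1}{- 2 \sqrt{\left(-64\right)^{2} + 12^{2}} + 92709} = \frac{1}{- 2 \sqrt{4096 + 144} + 92709} = \frac{1}{- 2 \sqrt{4240} + 92709} = \frac{1}{- 2 \cdot 4 \sqrt{265} + 92709} = \frac{1}{- 8 \sqrt{265} + 92709} = \frac{1}{92709 - 8 \sqrt{265}}$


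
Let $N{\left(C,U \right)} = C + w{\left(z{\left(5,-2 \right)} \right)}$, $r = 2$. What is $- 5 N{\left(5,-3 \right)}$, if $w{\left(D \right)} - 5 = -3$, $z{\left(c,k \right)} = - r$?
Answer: $-35$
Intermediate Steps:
$z{\left(c,k \right)} = -2$ ($z{\left(c,k \right)} = \left(-1\right) 2 = -2$)
$w{\left(D \right)} = 2$ ($w{\left(D \right)} = 5 - 3 = 2$)
$N{\left(C,U \right)} = 2 + C$ ($N{\left(C,U \right)} = C + 2 = 2 + C$)
$- 5 N{\left(5,-3 \right)} = - 5 \left(2 + 5\right) = - 5 \cdot 7 = \left(-1\right) 35 = -35$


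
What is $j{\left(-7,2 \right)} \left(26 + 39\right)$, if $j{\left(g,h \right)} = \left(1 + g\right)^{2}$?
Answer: $2340$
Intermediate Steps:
$j{\left(-7,2 \right)} \left(26 + 39\right) = \left(1 - 7\right)^{2} \left(26 + 39\right) = \left(-6\right)^{2} \cdot 65 = 36 \cdot 65 = 2340$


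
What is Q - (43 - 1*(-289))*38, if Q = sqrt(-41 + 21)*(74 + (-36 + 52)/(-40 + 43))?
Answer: -12616 + 476*I*sqrt(5)/3 ≈ -12616.0 + 354.79*I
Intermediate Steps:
Q = 476*I*sqrt(5)/3 (Q = sqrt(-20)*(74 + 16/3) = (2*I*sqrt(5))*(74 + 16*(1/3)) = (2*I*sqrt(5))*(74 + 16/3) = (2*I*sqrt(5))*(238/3) = 476*I*sqrt(5)/3 ≈ 354.79*I)
Q - (43 - 1*(-289))*38 = 476*I*sqrt(5)/3 - (43 - 1*(-289))*38 = 476*I*sqrt(5)/3 - (43 + 289)*38 = 476*I*sqrt(5)/3 - 332*38 = 476*I*sqrt(5)/3 - 1*12616 = 476*I*sqrt(5)/3 - 12616 = -12616 + 476*I*sqrt(5)/3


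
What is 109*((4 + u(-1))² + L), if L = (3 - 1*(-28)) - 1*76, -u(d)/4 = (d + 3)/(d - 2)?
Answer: -545/9 ≈ -60.556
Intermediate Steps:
u(d) = -4*(3 + d)/(-2 + d) (u(d) = -4*(d + 3)/(d - 2) = -4*(3 + d)/(-2 + d))
L = -45 (L = (3 + 28) - 76 = 31 - 76 = -45)
109*((4 + u(-1))² + L) = 109*((4 + 4*(-3 - 1*(-1))/(-2 - 1))² - 45) = 109*((4 + 4*(-3 + 1)/(-3))² - 45) = 109*((4 + 4*(-⅓)*(-2))² - 45) = 109*((4 + 8/3)² - 45) = 109*((20/3)² - 45) = 109*(400/9 - 45) = 109*(-5/9) = -545/9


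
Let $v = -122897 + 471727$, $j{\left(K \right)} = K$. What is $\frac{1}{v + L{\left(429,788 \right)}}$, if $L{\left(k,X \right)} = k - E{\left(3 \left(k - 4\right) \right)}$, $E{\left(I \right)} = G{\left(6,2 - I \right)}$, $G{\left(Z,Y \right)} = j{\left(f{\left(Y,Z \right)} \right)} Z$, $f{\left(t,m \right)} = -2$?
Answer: $\frac{1}{349271} \approx 2.8631 \cdot 10^{-6}$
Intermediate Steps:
$G{\left(Z,Y \right)} = - 2 Z$
$E{\left(I \right)} = -12$ ($E{\left(I \right)} = \left(-2\right) 6 = -12$)
$L{\left(k,X \right)} = 12 + k$ ($L{\left(k,X \right)} = k - -12 = k + 12 = 12 + k$)
$v = 348830$
$\frac{1}{v + L{\left(429,788 \right)}} = \frac{1}{348830 + \left(12 + 429\right)} = \frac{1}{348830 + 441} = \frac{1}{349271}$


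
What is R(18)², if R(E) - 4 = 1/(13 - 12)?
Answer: 25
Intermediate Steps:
R(E) = 5 (R(E) = 4 + 1/(13 - 12) = 4 + 1/1 = 4 + 1 = 5)
R(18)² = 5² = 25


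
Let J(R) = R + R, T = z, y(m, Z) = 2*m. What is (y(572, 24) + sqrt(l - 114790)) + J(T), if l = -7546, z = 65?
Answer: 1274 + 4*I*sqrt(7646) ≈ 1274.0 + 349.77*I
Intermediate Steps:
T = 65
J(R) = 2*R
(y(572, 24) + sqrt(l - 114790)) + J(T) = (2*572 + sqrt(-7546 - 114790)) + 2*65 = (1144 + sqrt(-122336)) + 130 = (1144 + 4*I*sqrt(7646)) + 130 = 1274 + 4*I*sqrt(7646)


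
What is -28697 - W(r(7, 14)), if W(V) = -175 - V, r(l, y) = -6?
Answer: -28528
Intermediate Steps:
-28697 - W(r(7, 14)) = -28697 - (-175 - 1*(-6)) = -28697 - (-175 + 6) = -28697 - 1*(-169) = -28697 + 169 = -28528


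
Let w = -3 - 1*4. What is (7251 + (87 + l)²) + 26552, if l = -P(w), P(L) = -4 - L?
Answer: 40859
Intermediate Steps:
w = -7 (w = -3 - 4 = -7)
l = -3 (l = -(-4 - 1*(-7)) = -(-4 + 7) = -1*3 = -3)
(7251 + (87 + l)²) + 26552 = (7251 + (87 - 3)²) + 26552 = (7251 + 84²) + 26552 = (7251 + 7056) + 26552 = 14307 + 26552 = 40859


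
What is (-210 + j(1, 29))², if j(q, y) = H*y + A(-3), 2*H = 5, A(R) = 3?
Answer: 72361/4 ≈ 18090.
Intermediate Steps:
H = 5/2 (H = (½)*5 = 5/2 ≈ 2.5000)
j(q, y) = 3 + 5*y/2 (j(q, y) = 5*y/2 + 3 = 3 + 5*y/2)
(-210 + j(1, 29))² = (-210 + (3 + (5/2)*29))² = (-210 + (3 + 145/2))² = (-210 + 151/2)² = (-269/2)² = 72361/4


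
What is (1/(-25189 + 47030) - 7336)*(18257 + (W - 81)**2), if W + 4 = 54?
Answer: -3079215100350/21841 ≈ -1.4098e+8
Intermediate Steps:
W = 50 (W = -4 + 54 = 50)
(1/(-25189 + 47030) - 7336)*(18257 + (W - 81)**2) = (1/(-25189 + 47030) - 7336)*(18257 + (50 - 81)**2) = (1/21841 - 7336)*(18257 + (-31)**2) = (1/21841 - 7336)*(18257 + 961) = -160225575/21841*19218 = -3079215100350/21841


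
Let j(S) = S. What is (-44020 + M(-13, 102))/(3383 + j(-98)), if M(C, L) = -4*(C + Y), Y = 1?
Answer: -43972/3285 ≈ -13.386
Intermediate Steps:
M(C, L) = -4 - 4*C (M(C, L) = -4*(C + 1) = -4*(1 + C) = -4 - 4*C)
(-44020 + M(-13, 102))/(3383 + j(-98)) = (-44020 + (-4 - 4*(-13)))/(3383 - 98) = (-44020 + (-4 + 52))/3285 = (-44020 + 48)*(1/3285) = -43972*1/3285 = -43972/3285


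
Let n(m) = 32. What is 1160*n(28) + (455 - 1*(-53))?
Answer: 37628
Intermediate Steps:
1160*n(28) + (455 - 1*(-53)) = 1160*32 + (455 - 1*(-53)) = 37120 + (455 + 53) = 37120 + 508 = 37628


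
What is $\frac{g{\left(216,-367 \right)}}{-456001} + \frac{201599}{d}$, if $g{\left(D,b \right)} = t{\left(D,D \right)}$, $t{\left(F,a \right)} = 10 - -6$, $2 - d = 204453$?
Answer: $- \frac{7071739755}{7171527727} \approx -0.98609$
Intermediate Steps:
$d = -204451$ ($d = 2 - 204453 = -204451$)
$t{\left(F,a \right)} = 16$ ($t{\left(F,a \right)} = 10 + 6 = 16$)
$g{\left(D,b \right)} = 16$
$\frac{g{\left(216,-367 \right)}}{-456001} + \frac{201599}{d} = \frac{16}{-456001} + \frac{201599}{-204451} = 16 \left(- \frac{1}{456001}\right) + 201599 \left(- \frac{1}{204451}\right) = - \frac{16}{456001} - \frac{201599}{204451} = - \frac{7071739755}{7171527727}$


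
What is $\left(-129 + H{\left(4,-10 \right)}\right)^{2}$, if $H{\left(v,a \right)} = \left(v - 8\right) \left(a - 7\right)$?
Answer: $3721$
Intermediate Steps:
$H{\left(v,a \right)} = \left(-8 + v\right) \left(-7 + a\right)$
$\left(-129 + H{\left(4,-10 \right)}\right)^{2} = \left(-129 - -68\right)^{2} = \left(-129 + \left(56 + 80 - 28 - 40\right)\right)^{2} = \left(-129 + 68\right)^{2} = \left(-61\right)^{2} = 3721$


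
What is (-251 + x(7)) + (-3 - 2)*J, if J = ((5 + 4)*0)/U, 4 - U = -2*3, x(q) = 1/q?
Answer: -1756/7 ≈ -250.86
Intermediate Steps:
U = 10 (U = 4 - (-2)*3 = 4 - 1*(-6) = 4 + 6 = 10)
J = 0 (J = ((5 + 4)*0)/10 = (9*0)*(1/10) = 0*(1/10) = 0)
(-251 + x(7)) + (-3 - 2)*J = (-251 + 1/7) + (-3 - 2)*0 = (-251 + 1/7) - 5*0 = -1756/7 + 0 = -1756/7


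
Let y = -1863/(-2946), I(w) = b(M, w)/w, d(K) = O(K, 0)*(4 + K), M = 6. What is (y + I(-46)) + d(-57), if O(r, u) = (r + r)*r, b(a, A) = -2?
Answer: -7778467619/22586 ≈ -3.4439e+5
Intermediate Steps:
O(r, u) = 2*r² (O(r, u) = (2*r)*r = 2*r²)
d(K) = 2*K²*(4 + K) (d(K) = (2*K²)*(4 + K) = 2*K²*(4 + K))
I(w) = -2/w
y = 621/982 (y = -1863*(-1/2946) = 621/982 ≈ 0.63238)
(y + I(-46)) + d(-57) = (621/982 - 2/(-46)) + 2*(-57)²*(4 - 57) = (621/982 - 2*(-1/46)) + 2*3249*(-53) = (621/982 + 1/23) - 344394 = 15265/22586 - 344394 = -7778467619/22586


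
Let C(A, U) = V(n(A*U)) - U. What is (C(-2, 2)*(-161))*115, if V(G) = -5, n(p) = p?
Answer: 129605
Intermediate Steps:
C(A, U) = -5 - U
(C(-2, 2)*(-161))*115 = ((-5 - 1*2)*(-161))*115 = ((-5 - 2)*(-161))*115 = -7*(-161)*115 = 1127*115 = 129605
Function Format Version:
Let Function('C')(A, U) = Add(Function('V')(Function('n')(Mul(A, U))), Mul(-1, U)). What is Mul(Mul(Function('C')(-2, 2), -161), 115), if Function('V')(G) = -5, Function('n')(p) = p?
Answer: 129605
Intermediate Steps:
Function('C')(A, U) = Add(-5, Mul(-1, U))
Mul(Mul(Function('C')(-2, 2), -161), 115) = Mul(Mul(Add(-5, Mul(-1, 2)), -161), 115) = Mul(Mul(Add(-5, -2), -161), 115) = Mul(Mul(-7, -161), 115) = Mul(1127, 115) = 129605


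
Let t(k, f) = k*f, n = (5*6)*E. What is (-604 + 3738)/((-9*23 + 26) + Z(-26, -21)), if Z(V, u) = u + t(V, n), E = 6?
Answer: -1567/2441 ≈ -0.64195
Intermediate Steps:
n = 180 (n = (5*6)*6 = 30*6 = 180)
t(k, f) = f*k
Z(V, u) = u + 180*V
(-604 + 3738)/((-9*23 + 26) + Z(-26, -21)) = (-604 + 3738)/((-9*23 + 26) + (-21 + 180*(-26))) = 3134/((-207 + 26) + (-21 - 4680)) = 3134/(-181 - 4701) = 3134/(-4882) = 3134*(-1/4882) = -1567/2441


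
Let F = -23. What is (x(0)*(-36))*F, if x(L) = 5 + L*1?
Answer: 4140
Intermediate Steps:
x(L) = 5 + L
(x(0)*(-36))*F = ((5 + 0)*(-36))*(-23) = (5*(-36))*(-23) = -180*(-23) = 4140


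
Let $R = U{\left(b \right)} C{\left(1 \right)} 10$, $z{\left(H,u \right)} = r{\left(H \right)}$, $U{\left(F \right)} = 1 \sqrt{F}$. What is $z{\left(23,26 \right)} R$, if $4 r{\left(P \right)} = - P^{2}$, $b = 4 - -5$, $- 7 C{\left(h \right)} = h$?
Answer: $\frac{7935}{14} \approx 566.79$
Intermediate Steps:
$C{\left(h \right)} = - \frac{h}{7}$
$b = 9$ ($b = 4 + 5 = 9$)
$U{\left(F \right)} = \sqrt{F}$
$r{\left(P \right)} = - \frac{P^{2}}{4}$ ($r{\left(P \right)} = \frac{\left(-1\right) P^{2}}{4} = - \frac{P^{2}}{4}$)
$z{\left(H,u \right)} = - \frac{H^{2}}{4}$
$R = - \frac{30}{7}$ ($R = \sqrt{9} \left(\left(- \frac{1}{7}\right) 1\right) 10 = 3 \left(- \frac{1}{7}\right) 10 = \left(- \frac{3}{7}\right) 10 = - \frac{30}{7} \approx -4.2857$)
$z{\left(23,26 \right)} R = - \frac{23^{2}}{4} \left(- \frac{30}{7}\right) = \left(- \frac{1}{4}\right) 529 \left(- \frac{30}{7}\right) = \left(- \frac{529}{4}\right) \left(- \frac{30}{7}\right) = \frac{7935}{14}$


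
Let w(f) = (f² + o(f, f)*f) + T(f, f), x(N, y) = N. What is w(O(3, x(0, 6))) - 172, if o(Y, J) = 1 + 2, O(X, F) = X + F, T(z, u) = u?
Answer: -151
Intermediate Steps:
O(X, F) = F + X
o(Y, J) = 3
w(f) = f² + 4*f (w(f) = (f² + 3*f) + f = f² + 4*f)
w(O(3, x(0, 6))) - 172 = (0 + 3)*(4 + (0 + 3)) - 172 = 3*(4 + 3) - 172 = 3*7 - 172 = 21 - 172 = -151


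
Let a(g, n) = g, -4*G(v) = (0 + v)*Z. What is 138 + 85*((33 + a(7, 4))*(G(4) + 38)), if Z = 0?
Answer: 129338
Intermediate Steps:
G(v) = 0 (G(v) = -(0 + v)*0/4 = -v*0/4 = -¼*0 = 0)
138 + 85*((33 + a(7, 4))*(G(4) + 38)) = 138 + 85*((33 + 7)*(0 + 38)) = 138 + 85*(40*38) = 138 + 85*1520 = 138 + 129200 = 129338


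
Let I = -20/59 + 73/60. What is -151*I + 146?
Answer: 47683/3540 ≈ 13.470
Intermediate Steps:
I = 3107/3540 (I = -20*1/59 + 73*(1/60) = -20/59 + 73/60 = 3107/3540 ≈ 0.87768)
-151*I + 146 = -151*3107/3540 + 146 = -469157/3540 + 146 = 47683/3540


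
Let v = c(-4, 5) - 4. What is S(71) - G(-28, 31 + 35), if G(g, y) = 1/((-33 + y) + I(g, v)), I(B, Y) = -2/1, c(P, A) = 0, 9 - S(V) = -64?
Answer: 2262/31 ≈ 72.968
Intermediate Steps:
S(V) = 73 (S(V) = 9 - 1*(-64) = 9 + 64 = 73)
v = -4 (v = 0 - 4 = -4)
I(B, Y) = -2 (I(B, Y) = -2*1 = -2)
G(g, y) = 1/(-35 + y) (G(g, y) = 1/((-33 + y) - 2) = 1/(-35 + y))
S(71) - G(-28, 31 + 35) = 73 - 1/(-35 + (31 + 35)) = 73 - 1/(-35 + 66) = 73 - 1/31 = 2262/31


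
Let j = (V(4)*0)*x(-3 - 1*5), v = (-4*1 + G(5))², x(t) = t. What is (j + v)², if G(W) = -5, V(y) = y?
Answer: 6561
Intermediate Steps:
v = 81 (v = (-4*1 - 5)² = (-4 - 5)² = (-9)² = 81)
j = 0 (j = (4*0)*(-3 - 1*5) = 0*(-3 - 5) = 0*(-8) = 0)
(j + v)² = (0 + 81)² = 81² = 6561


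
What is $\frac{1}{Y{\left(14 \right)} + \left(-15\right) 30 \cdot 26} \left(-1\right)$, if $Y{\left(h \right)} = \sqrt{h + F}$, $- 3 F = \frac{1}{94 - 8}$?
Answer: $\frac{3018600}{35317616389} + \frac{\sqrt{931638}}{35317616389} \approx 8.5497 \cdot 10^{-5}$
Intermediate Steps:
$F = - \frac{1}{258}$ ($F = - \frac{1}{3 \left(94 - 8\right)} = - \frac{1}{3 \cdot 86} = \left(- \frac{1}{3}\right) \frac{1}{86} = - \frac{1}{258} \approx -0.003876$)
$Y{\left(h \right)} = \sqrt{- \frac{1}{258} + h}$ ($Y{\left(h \right)} = \sqrt{h - \frac{1}{258}} = \sqrt{- \frac{1}{258} + h}$)
$\frac{1}{Y{\left(14 \right)} + \left(-15\right) 30 \cdot 26} \left(-1\right) = \frac{1}{\frac{\sqrt{-258 + 66564 \cdot 14}}{258} + \left(-15\right) 30 \cdot 26} \left(-1\right) = \frac{1}{\frac{\sqrt{-258 + 931896}}{258} - 11700} \left(-1\right) = \frac{1}{\frac{\sqrt{931638}}{258} - 11700} \left(-1\right) = \frac{1}{-11700 + \frac{\sqrt{931638}}{258}} \left(-1\right) = - \frac{1}{-11700 + \frac{\sqrt{931638}}{258}}$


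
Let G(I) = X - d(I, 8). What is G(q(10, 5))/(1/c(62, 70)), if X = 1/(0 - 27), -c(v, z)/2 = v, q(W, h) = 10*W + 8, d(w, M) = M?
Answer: 26908/27 ≈ 996.59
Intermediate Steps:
q(W, h) = 8 + 10*W
c(v, z) = -2*v
X = -1/27 (X = 1/(-27) = -1/27 ≈ -0.037037)
G(I) = -217/27 (G(I) = -1/27 - 1*8 = -1/27 - 8 = -217/27)
G(q(10, 5))/(1/c(62, 70)) = -217*(-2*62)/27 = -217/(27*(1/(-124))) = -217/(27*(-1/124)) = -217/27*(-124) = 26908/27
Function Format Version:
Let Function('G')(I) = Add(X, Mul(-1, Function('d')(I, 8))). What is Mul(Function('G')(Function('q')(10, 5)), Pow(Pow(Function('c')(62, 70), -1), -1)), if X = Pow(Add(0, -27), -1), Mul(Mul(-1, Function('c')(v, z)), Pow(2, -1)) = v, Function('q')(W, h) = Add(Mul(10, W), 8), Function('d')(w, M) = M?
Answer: Rational(26908, 27) ≈ 996.59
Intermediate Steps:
Function('q')(W, h) = Add(8, Mul(10, W))
Function('c')(v, z) = Mul(-2, v)
X = Rational(-1, 27) (X = Pow(-27, -1) = Rational(-1, 27) ≈ -0.037037)
Function('G')(I) = Rational(-217, 27) (Function('G')(I) = Add(Rational(-1, 27), Mul(-1, 8)) = Add(Rational(-1, 27), -8) = Rational(-217, 27))
Mul(Function('G')(Function('q')(10, 5)), Pow(Pow(Function('c')(62, 70), -1), -1)) = Mul(Rational(-217, 27), Pow(Pow(Mul(-2, 62), -1), -1)) = Mul(Rational(-217, 27), Pow(Pow(-124, -1), -1)) = Mul(Rational(-217, 27), Pow(Rational(-1, 124), -1)) = Mul(Rational(-217, 27), -124) = Rational(26908, 27)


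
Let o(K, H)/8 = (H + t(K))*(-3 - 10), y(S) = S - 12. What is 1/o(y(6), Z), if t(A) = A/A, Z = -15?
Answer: 1/1456 ≈ 0.00068681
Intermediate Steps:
t(A) = 1
y(S) = -12 + S
o(K, H) = -104 - 104*H (o(K, H) = 8*((H + 1)*(-3 - 10)) = 8*((1 + H)*(-13)) = 8*(-13 - 13*H) = -104 - 104*H)
1/o(y(6), Z) = 1/(-104 - 104*(-15)) = 1/(-104 + 1560) = 1/1456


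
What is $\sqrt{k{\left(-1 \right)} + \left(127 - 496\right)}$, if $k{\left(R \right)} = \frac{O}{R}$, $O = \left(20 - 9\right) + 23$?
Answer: $i \sqrt{403} \approx 20.075 i$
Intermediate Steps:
$O = 34$ ($O = 11 + 23 = 34$)
$k{\left(R \right)} = \frac{34}{R}$
$\sqrt{k{\left(-1 \right)} + \left(127 - 496\right)} = \sqrt{\frac{34}{-1} + \left(127 - 496\right)} = \sqrt{34 \left(-1\right) - 369} = \sqrt{-34 - 369} = \sqrt{-403} = i \sqrt{403}$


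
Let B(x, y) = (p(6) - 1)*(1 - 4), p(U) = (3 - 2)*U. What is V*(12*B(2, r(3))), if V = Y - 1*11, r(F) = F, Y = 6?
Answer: 900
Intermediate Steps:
p(U) = U (p(U) = 1*U = U)
B(x, y) = -15 (B(x, y) = (6 - 1)*(1 - 4) = 5*(-3) = -15)
V = -5 (V = 6 - 1*11 = 6 - 11 = -5)
V*(12*B(2, r(3))) = -60*(-15) = -5*(-180) = 900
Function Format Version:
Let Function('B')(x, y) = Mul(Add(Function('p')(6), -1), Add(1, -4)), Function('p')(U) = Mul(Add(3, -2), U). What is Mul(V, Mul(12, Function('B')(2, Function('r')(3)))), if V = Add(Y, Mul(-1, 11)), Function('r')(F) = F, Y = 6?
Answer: 900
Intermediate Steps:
Function('p')(U) = U (Function('p')(U) = Mul(1, U) = U)
Function('B')(x, y) = -15 (Function('B')(x, y) = Mul(Add(6, -1), Add(1, -4)) = Mul(5, -3) = -15)
V = -5 (V = Add(6, Mul(-1, 11)) = Add(6, -11) = -5)
Mul(V, Mul(12, Function('B')(2, Function('r')(3)))) = Mul(-5, Mul(12, -15)) = Mul(-5, -180) = 900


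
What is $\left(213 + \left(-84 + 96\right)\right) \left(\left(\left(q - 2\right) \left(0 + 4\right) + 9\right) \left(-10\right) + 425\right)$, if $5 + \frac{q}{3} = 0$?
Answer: $228375$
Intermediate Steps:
$q = -15$ ($q = -15 + 3 \cdot 0 = -15 + 0 = -15$)
$\left(213 + \left(-84 + 96\right)\right) \left(\left(\left(q - 2\right) \left(0 + 4\right) + 9\right) \left(-10\right) + 425\right) = \left(213 + \left(-84 + 96\right)\right) \left(\left(\left(-15 - 2\right) \left(0 + 4\right) + 9\right) \left(-10\right) + 425\right) = \left(213 + 12\right) \left(\left(\left(-17\right) 4 + 9\right) \left(-10\right) + 425\right) = 225 \left(\left(-68 + 9\right) \left(-10\right) + 425\right) = 225 \left(\left(-59\right) \left(-10\right) + 425\right) = 225 \left(590 + 425\right) = 225 \cdot 1015 = 228375$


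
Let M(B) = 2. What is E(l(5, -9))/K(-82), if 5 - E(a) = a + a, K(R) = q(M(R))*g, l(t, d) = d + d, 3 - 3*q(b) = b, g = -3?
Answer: -41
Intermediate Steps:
q(b) = 1 - b/3
l(t, d) = 2*d
K(R) = -1 (K(R) = (1 - ⅓*2)*(-3) = (1 - ⅔)*(-3) = (⅓)*(-3) = -1)
E(a) = 5 - 2*a (E(a) = 5 - (a + a) = 5 - 2*a)
E(l(5, -9))/K(-82) = (5 - 4*(-9))/(-1) = (5 - 2*(-18))*(-1) = (5 + 36)*(-1) = 41*(-1) = -41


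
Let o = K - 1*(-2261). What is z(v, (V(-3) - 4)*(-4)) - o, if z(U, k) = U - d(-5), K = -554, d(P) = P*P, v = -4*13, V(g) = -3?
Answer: -1784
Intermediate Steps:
v = -52
d(P) = P²
z(U, k) = -25 + U (z(U, k) = U - 1*(-5)² = U - 1*25 = U - 25 = -25 + U)
o = 1707 (o = -554 - 1*(-2261) = -554 + 2261 = 1707)
z(v, (V(-3) - 4)*(-4)) - o = (-25 - 52) - 1*1707 = -77 - 1707 = -1784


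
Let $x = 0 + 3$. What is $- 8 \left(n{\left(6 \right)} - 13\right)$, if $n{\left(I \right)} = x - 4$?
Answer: $112$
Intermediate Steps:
$x = 3$
$n{\left(I \right)} = -1$ ($n{\left(I \right)} = 3 - 4 = -1$)
$- 8 \left(n{\left(6 \right)} - 13\right) = - 8 \left(-1 - 13\right) = \left(-8\right) \left(-14\right) = 112$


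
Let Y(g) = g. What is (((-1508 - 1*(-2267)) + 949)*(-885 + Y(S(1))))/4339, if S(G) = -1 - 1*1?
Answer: -1514996/4339 ≈ -349.16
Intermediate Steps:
S(G) = -2 (S(G) = -1 - 1 = -2)
(((-1508 - 1*(-2267)) + 949)*(-885 + Y(S(1))))/4339 = (((-1508 - 1*(-2267)) + 949)*(-885 - 2))/4339 = (((-1508 + 2267) + 949)*(-887))*(1/4339) = ((759 + 949)*(-887))*(1/4339) = (1708*(-887))*(1/4339) = -1514996*1/4339 = -1514996/4339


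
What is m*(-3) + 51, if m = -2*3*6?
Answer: 159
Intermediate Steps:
m = -36 (m = -6*6 = -36)
m*(-3) + 51 = -36*(-3) + 51 = 108 + 51 = 159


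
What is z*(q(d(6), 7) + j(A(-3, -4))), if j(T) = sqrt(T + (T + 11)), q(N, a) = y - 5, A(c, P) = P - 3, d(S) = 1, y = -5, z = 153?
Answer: -1530 + 153*I*sqrt(3) ≈ -1530.0 + 265.0*I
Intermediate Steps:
A(c, P) = -3 + P
q(N, a) = -10 (q(N, a) = -5 - 5 = -10)
j(T) = sqrt(11 + 2*T) (j(T) = sqrt(T + (11 + T)) = sqrt(11 + 2*T))
z*(q(d(6), 7) + j(A(-3, -4))) = 153*(-10 + sqrt(11 + 2*(-3 - 4))) = 153*(-10 + sqrt(11 + 2*(-7))) = 153*(-10 + sqrt(11 - 14)) = 153*(-10 + sqrt(-3)) = 153*(-10 + I*sqrt(3)) = -1530 + 153*I*sqrt(3)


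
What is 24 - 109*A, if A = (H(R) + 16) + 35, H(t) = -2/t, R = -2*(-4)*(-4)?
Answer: -88669/16 ≈ -5541.8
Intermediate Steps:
R = -32 (R = 8*(-4) = -32)
A = 817/16 (A = (-2/(-32) + 16) + 35 = (-2*(-1/32) + 16) + 35 = (1/16 + 16) + 35 = 257/16 + 35 = 817/16 ≈ 51.063)
24 - 109*A = 24 - 109*817/16 = 24 - 89053/16 = -88669/16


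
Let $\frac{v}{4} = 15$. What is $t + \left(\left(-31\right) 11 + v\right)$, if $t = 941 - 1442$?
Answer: $-782$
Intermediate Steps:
$v = 60$ ($v = 4 \cdot 15 = 60$)
$t = -501$ ($t = 941 - 1442 = -501$)
$t + \left(\left(-31\right) 11 + v\right) = -501 + \left(\left(-31\right) 11 + 60\right) = -501 + \left(-341 + 60\right) = -501 - 281 = -782$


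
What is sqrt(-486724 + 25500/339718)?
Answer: I*sqrt(14042997562297594)/169859 ≈ 697.66*I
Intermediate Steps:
sqrt(-486724 + 25500/339718) = sqrt(-486724 + 25500*(1/339718)) = sqrt(-486724 + 12750/169859) = sqrt(-82674439166/169859) = I*sqrt(14042997562297594)/169859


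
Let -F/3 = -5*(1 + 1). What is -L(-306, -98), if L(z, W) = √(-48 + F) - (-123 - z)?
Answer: 183 - 3*I*√2 ≈ 183.0 - 4.2426*I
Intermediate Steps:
F = 30 (F = -(-15)*(1 + 1) = -(-15)*2 = -3*(-10) = 30)
L(z, W) = 123 + z + 3*I*√2 (L(z, W) = √(-48 + 30) - (-123 - z) = √(-18) + (123 + z) = 3*I*√2 + (123 + z) = 123 + z + 3*I*√2)
-L(-306, -98) = -(123 - 306 + 3*I*√2) = -(-183 + 3*I*√2) = 183 - 3*I*√2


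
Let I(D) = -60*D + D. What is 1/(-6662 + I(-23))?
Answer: -1/5305 ≈ -0.00018850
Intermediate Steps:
I(D) = -59*D
1/(-6662 + I(-23)) = 1/(-6662 - 59*(-23)) = 1/(-6662 + 1357) = 1/(-5305) = -1/5305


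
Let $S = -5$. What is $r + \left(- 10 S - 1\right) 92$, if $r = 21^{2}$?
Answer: $4949$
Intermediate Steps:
$r = 441$
$r + \left(- 10 S - 1\right) 92 = 441 + \left(\left(-10\right) \left(-5\right) - 1\right) 92 = 441 + \left(50 - 1\right) 92 = 441 + 49 \cdot 92 = 441 + 4508 = 4949$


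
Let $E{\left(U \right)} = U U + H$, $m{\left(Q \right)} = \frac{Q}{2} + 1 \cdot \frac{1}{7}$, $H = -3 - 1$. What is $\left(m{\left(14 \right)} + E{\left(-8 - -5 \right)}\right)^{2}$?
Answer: $\frac{7225}{49} \approx 147.45$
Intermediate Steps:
$H = -4$ ($H = -3 - 1 = -4$)
$m{\left(Q \right)} = \frac{1}{7} + \frac{Q}{2}$ ($m{\left(Q \right)} = Q \frac{1}{2} + 1 \cdot \frac{1}{7} = \frac{Q}{2} + \frac{1}{7} = \frac{1}{7} + \frac{Q}{2}$)
$E{\left(U \right)} = -4 + U^{2}$ ($E{\left(U \right)} = U U - 4 = U^{2} - 4 = -4 + U^{2}$)
$\left(m{\left(14 \right)} + E{\left(-8 - -5 \right)}\right)^{2} = \left(\left(\frac{1}{7} + \frac{1}{2} \cdot 14\right) - \left(4 - \left(-8 - -5\right)^{2}\right)\right)^{2} = \left(\left(\frac{1}{7} + 7\right) - \left(4 - \left(-8 + 5\right)^{2}\right)\right)^{2} = \left(\frac{50}{7} - \left(4 - \left(-3\right)^{2}\right)\right)^{2} = \left(\frac{50}{7} + \left(-4 + 9\right)\right)^{2} = \left(\frac{50}{7} + 5\right)^{2} = \left(\frac{85}{7}\right)^{2} = \frac{7225}{49}$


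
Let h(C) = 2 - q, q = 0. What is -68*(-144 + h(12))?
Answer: 9656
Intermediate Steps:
h(C) = 2 (h(C) = 2 - 1*0 = 2 + 0 = 2)
-68*(-144 + h(12)) = -68*(-144 + 2) = -68*(-142) = 9656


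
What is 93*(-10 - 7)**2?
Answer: 26877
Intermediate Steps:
93*(-10 - 7)**2 = 93*(-17)**2 = 93*289 = 26877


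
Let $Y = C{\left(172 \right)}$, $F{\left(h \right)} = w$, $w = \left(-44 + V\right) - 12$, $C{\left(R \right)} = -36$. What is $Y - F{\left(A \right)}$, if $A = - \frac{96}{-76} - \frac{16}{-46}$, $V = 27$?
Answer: $-7$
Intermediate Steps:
$w = -29$ ($w = \left(-44 + 27\right) - 12 = -17 - 12 = -29$)
$A = \frac{704}{437}$ ($A = \left(-96\right) \left(- \frac{1}{76}\right) - - \frac{8}{23} = \frac{24}{19} + \frac{8}{23} = \frac{704}{437} \approx 1.611$)
$F{\left(h \right)} = -29$
$Y = -36$
$Y - F{\left(A \right)} = -36 - -29 = -36 + 29 = -7$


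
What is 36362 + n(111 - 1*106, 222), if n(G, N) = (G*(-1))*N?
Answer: 35252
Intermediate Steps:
n(G, N) = -G*N (n(G, N) = (-G)*N = -G*N)
36362 + n(111 - 1*106, 222) = 36362 - 1*(111 - 1*106)*222 = 36362 - 1*(111 - 106)*222 = 36362 - 1*5*222 = 36362 - 1110 = 35252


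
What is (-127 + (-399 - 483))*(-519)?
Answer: 523671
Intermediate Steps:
(-127 + (-399 - 483))*(-519) = (-127 - 882)*(-519) = -1009*(-519) = 523671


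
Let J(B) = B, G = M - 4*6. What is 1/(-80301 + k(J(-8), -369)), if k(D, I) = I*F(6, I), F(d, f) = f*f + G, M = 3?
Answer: -1/50315961 ≈ -1.9874e-8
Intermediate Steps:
G = -21 (G = 3 - 4*6 = 3 - 24 = -21)
F(d, f) = -21 + f² (F(d, f) = f*f - 21 = f² - 21 = -21 + f²)
k(D, I) = I*(-21 + I²)
1/(-80301 + k(J(-8), -369)) = 1/(-80301 - 369*(-21 + (-369)²)) = 1/(-80301 - 369*(-21 + 136161)) = 1/(-80301 - 369*136140) = 1/(-80301 - 50235660) = 1/(-50315961) = -1/50315961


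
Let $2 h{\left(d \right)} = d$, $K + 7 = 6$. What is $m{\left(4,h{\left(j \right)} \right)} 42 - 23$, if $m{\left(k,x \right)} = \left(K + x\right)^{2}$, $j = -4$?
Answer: $355$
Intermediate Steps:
$K = -1$ ($K = -7 + 6 = -1$)
$h{\left(d \right)} = \frac{d}{2}$
$m{\left(k,x \right)} = \left(-1 + x\right)^{2}$
$m{\left(4,h{\left(j \right)} \right)} 42 - 23 = \left(-1 + \frac{1}{2} \left(-4\right)\right)^{2} \cdot 42 - 23 = \left(-1 - 2\right)^{2} \cdot 42 - 23 = \left(-3\right)^{2} \cdot 42 - 23 = 9 \cdot 42 - 23 = 378 - 23 = 355$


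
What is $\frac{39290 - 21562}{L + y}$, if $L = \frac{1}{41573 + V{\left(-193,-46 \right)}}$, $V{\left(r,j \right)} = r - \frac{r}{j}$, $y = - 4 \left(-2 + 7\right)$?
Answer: $- \frac{16870735968}{19032847} \approx -886.4$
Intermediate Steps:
$y = -20$ ($y = \left(-4\right) 5 = -20$)
$V{\left(r,j \right)} = r - \frac{r}{j}$
$L = \frac{46}{1903287}$ ($L = \frac{1}{41573 - \left(193 - \frac{193}{-46}\right)} = \frac{1}{41573 - \left(193 - - \frac{193}{46}\right)} = \frac{1}{41573 - \frac{9071}{46}} = \frac{1}{\frac{1903287}{46}} = \frac{46}{1903287} \approx 2.4169 \cdot 10^{-5}$)
$\frac{39290 - 21562}{L + y} = \frac{39290 - 21562}{\frac{46}{1903287} - 20} = \frac{17728}{- \frac{38065694}{1903287}} = 17728 \left(- \frac{1903287}{38065694}\right) = - \frac{16870735968}{19032847}$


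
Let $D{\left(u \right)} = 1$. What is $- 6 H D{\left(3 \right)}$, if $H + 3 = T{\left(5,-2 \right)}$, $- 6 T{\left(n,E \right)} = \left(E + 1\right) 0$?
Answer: $18$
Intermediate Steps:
$T{\left(n,E \right)} = 0$ ($T{\left(n,E \right)} = - \frac{\left(E + 1\right) 0}{6} = - \frac{\left(1 + E\right) 0}{6} = \left(- \frac{1}{6}\right) 0 = 0$)
$H = -3$ ($H = -3 + 0 = -3$)
$- 6 H D{\left(3 \right)} = \left(-6\right) \left(-3\right) 1 = 18 \cdot 1 = 18$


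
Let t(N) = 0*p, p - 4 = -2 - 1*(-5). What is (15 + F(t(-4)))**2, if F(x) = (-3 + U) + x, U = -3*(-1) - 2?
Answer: 169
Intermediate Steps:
U = 1 (U = 3 - 2 = 1)
p = 7 (p = 4 + (-2 - 1*(-5)) = 4 + (-2 + 5) = 4 + 3 = 7)
t(N) = 0 (t(N) = 0*7 = 0)
F(x) = -2 + x (F(x) = (-3 + 1) + x = -2 + x)
(15 + F(t(-4)))**2 = (15 + (-2 + 0))**2 = (15 - 2)**2 = 13**2 = 169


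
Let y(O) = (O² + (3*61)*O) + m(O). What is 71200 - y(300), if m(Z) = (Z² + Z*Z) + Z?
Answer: -254000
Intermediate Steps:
m(Z) = Z + 2*Z² (m(Z) = (Z² + Z²) + Z = 2*Z² + Z = Z + 2*Z²)
y(O) = O² + 183*O + O*(1 + 2*O) (y(O) = (O² + (3*61)*O) + O*(1 + 2*O) = (O² + 183*O) + O*(1 + 2*O) = O² + 183*O + O*(1 + 2*O))
71200 - y(300) = 71200 - 300*(184 + 3*300) = 71200 - 300*(184 + 900) = 71200 - 300*1084 = 71200 - 1*325200 = 71200 - 325200 = -254000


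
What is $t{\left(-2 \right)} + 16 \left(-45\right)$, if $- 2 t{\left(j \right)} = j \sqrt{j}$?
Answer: $-720 + i \sqrt{2} \approx -720.0 + 1.4142 i$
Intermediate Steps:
$t{\left(j \right)} = - \frac{j^{\frac{3}{2}}}{2}$ ($t{\left(j \right)} = - \frac{j \sqrt{j}}{2} = - \frac{j^{\frac{3}{2}}}{2}$)
$t{\left(-2 \right)} + 16 \left(-45\right) = - \frac{\left(-2\right)^{\frac{3}{2}}}{2} + 16 \left(-45\right) = - \frac{\left(-2\right) i \sqrt{2}}{2} - 720 = i \sqrt{2} - 720 = -720 + i \sqrt{2}$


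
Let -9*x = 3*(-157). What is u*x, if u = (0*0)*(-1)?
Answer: 0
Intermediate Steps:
u = 0 (u = 0*(-1) = 0)
x = 157/3 (x = -(-157)/3 = -⅑*(-471) = 157/3 ≈ 52.333)
u*x = 0*(157/3) = 0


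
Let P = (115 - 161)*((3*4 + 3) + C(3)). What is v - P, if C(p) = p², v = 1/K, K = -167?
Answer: 184367/167 ≈ 1104.0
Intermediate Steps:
v = -1/167 (v = 1/(-167) = -1/167 ≈ -0.0059880)
P = -1104 (P = (115 - 161)*((3*4 + 3) + 3²) = -46*((12 + 3) + 9) = -46*(15 + 9) = -46*24 = -1104)
v - P = -1/167 - 1*(-1104) = -1/167 + 1104 = 184367/167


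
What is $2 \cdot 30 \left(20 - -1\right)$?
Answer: $1260$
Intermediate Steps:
$2 \cdot 30 \left(20 - -1\right) = 60 \left(20 + 1\right) = 60 \cdot 21 = 1260$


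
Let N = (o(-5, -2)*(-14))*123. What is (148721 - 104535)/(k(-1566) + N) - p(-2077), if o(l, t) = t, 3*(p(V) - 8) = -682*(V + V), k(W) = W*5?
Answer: -2070983105/2193 ≈ -9.4436e+5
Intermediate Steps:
k(W) = 5*W
p(V) = 8 - 1364*V/3 (p(V) = 8 + (-682*(V + V))/3 = 8 + (-1364*V)/3 = 8 - 1364*V/3)
N = 3444 (N = -2*(-14)*123 = 28*123 = 3444)
(148721 - 104535)/(k(-1566) + N) - p(-2077) = (148721 - 104535)/(5*(-1566) + 3444) - (8 - 1364/3*(-2077)) = 44186/(-7830 + 3444) - (8 + 2833028/3) = 44186/(-4386) - 1*2833052/3 = 44186*(-1/4386) - 2833052/3 = -22093/2193 - 2833052/3 = -2070983105/2193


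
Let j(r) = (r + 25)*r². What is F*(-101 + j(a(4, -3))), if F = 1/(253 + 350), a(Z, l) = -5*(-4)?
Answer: 17899/603 ≈ 29.683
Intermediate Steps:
a(Z, l) = 20
F = 1/603 ≈ 0.0016584
j(r) = r²*(25 + r) (j(r) = (25 + r)*r² = r²*(25 + r))
F*(-101 + j(a(4, -3))) = (-101 + 20²*(25 + 20))/603 = (-101 + 400*45)/603 = (-101 + 18000)/603 = (1/603)*17899 = 17899/603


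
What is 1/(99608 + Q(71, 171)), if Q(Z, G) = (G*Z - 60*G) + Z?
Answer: 1/101560 ≈ 9.8464e-6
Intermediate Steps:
Q(Z, G) = Z - 60*G + G*Z (Q(Z, G) = (-60*G + G*Z) + Z = Z - 60*G + G*Z)
1/(99608 + Q(71, 171)) = 1/(99608 + (71 - 60*171 + 171*71)) = 1/(99608 + (71 - 10260 + 12141)) = 1/(99608 + 1952) = 1/101560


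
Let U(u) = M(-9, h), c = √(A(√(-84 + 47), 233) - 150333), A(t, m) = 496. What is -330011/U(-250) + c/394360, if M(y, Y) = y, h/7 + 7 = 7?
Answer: 330011/9 + I*√149837/394360 ≈ 36668.0 + 0.00098156*I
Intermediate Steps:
c = I*√149837 (c = √(496 - 150333) = √(-149837) = I*√149837 ≈ 387.09*I)
h = 0 (h = -49 + 7*7 = -49 + 49 = 0)
U(u) = -9
-330011/U(-250) + c/394360 = -330011/(-9) + (I*√149837)/394360 = -330011*(-⅑) + (I*√149837)*(1/394360) = 330011/9 + I*√149837/394360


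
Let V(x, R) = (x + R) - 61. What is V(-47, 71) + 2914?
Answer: 2877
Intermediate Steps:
V(x, R) = -61 + R + x (V(x, R) = (R + x) - 61 = -61 + R + x)
V(-47, 71) + 2914 = (-61 + 71 - 47) + 2914 = -37 + 2914 = 2877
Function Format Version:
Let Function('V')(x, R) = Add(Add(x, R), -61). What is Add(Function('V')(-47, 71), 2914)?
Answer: 2877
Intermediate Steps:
Function('V')(x, R) = Add(-61, R, x) (Function('V')(x, R) = Add(Add(R, x), -61) = Add(-61, R, x))
Add(Function('V')(-47, 71), 2914) = Add(Add(-61, 71, -47), 2914) = Add(-37, 2914) = 2877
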